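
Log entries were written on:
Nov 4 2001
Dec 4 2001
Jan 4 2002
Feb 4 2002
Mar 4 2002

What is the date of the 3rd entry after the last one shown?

The day-of-month is always 4 (30, 31, 31, 28 days between events).
So this recurs on the 4th of each month.
April 2002: Apr 4 2002.
May 2002: May 4 2002.
Next: June 2002 → Jun 4 2002.

Jun 4 2002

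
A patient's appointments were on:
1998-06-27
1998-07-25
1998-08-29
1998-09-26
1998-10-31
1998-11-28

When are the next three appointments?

All Saturdays; the gaps (28, 35, 28, 35, 28) vary with month length.
This is the last Saturday of each month.
December 1998 ends with Saturday 1998-12-26.
January 1999 ends with Saturday 1999-01-30.
Last Saturday of February 1999: 1999-02-27.

1998-12-26, 1999-01-30, 1999-02-27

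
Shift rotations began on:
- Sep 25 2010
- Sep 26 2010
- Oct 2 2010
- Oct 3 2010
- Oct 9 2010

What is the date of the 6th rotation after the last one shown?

Oct 30 2010

Gaps: 1, 6, 1, 6 days — not constant, but cyclic with period 2.
The events fall on every Saturday and Sunday.
The following Sunday is Oct 10 2010.
The following Saturday is Oct 16 2010.
The following Sunday is Oct 17 2010.
The following Saturday is Oct 23 2010.
The following Sunday is Oct 24 2010.
The following Saturday is Oct 30 2010.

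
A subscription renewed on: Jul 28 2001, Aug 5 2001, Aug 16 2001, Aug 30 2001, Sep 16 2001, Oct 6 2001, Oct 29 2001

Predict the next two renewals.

Gaps: 8, 11, 14, 17, 20, 23 days — each gap is 3 larger than the previous one.
Next gap: 26 days. Oct 29 2001 + 26 days = Nov 24 2001.
Next gap: 29 days. Nov 24 2001 + 29 days = Dec 23 2001.

Nov 24 2001, Dec 23 2001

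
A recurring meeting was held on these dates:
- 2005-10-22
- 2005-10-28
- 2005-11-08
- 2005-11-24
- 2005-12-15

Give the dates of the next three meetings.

2006-01-10, 2006-02-10, 2006-03-18

The spacing grows by 5 each time: 6, 11, 16, 21 days.
Next gap: 26 days. 2005-12-15 + 26 days = 2006-01-10.
Next gap: 31 days. 2006-01-10 + 31 days = 2006-02-10.
Next gap: 36 days. 2006-02-10 + 36 days = 2006-03-18.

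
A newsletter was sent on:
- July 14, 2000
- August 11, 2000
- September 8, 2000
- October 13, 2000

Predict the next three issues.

November 10, 2000; December 8, 2000; January 12, 2001

Gaps: 28, 28, 35 days — a mix of 28 and 35. Every date is a Friday.
Each is the 2nd Friday of its month.
November 2000 — 2nd Friday is November 10, 2000.
2nd Friday of December 2000: December 8, 2000.
2nd Friday of January 2001: January 12, 2001.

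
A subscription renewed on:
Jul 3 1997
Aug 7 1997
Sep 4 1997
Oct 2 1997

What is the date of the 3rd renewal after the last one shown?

Jan 1 1998

These are Thursdays at 28- or 35-day spacing (35, 28, 28).
The pattern: 1st Thursday of the month.
1st Thursday of November 1997: Nov 6 1997.
December 1997 — 1st Thursday is Dec 4 1997.
January 1998 — 1st Thursday is Jan 1 1998.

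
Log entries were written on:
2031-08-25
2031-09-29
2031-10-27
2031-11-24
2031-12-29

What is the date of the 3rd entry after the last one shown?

2032-03-29

All Mondays; the gaps (35, 28, 28, 35) vary with month length.
This is the last Monday of each month.
Last Monday of January 2032: 2032-01-26.
February 2032 ends with Monday 2032-02-23.
Last Monday of March 2032: 2032-03-29.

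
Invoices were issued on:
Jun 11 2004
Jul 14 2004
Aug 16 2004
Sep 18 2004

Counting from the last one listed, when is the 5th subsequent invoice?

Gaps between consecutive events: 33, 33, 33 days — a constant 33-day interval.
Sep 18 2004 + 33 days = Oct 21 2004.
Oct 21 2004 + 33 days = Nov 23 2004.
Nov 23 2004 + 33 days = Dec 26 2004.
Dec 26 2004 + 33 days = Jan 28 2005.
Jan 28 2005 + 33 days = Mar 2 2005.

Mar 2 2005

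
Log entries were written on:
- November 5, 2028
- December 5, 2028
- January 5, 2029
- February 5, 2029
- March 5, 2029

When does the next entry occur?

April 5, 2029

The day-of-month is always 5 (30, 31, 31, 28 days between events).
So this recurs on the 5th of each month.
April 2029: April 5, 2029.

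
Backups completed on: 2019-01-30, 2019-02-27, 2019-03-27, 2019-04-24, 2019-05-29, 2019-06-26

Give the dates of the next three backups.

All Wednesdays; the gaps (28, 28, 28, 35, 28) vary with month length.
This is the last Wednesday of each month.
July 2019 ends with Wednesday 2019-07-31.
Last Wednesday of August 2019: 2019-08-28.
Last Wednesday of September 2019: 2019-09-25.

2019-07-31, 2019-08-28, 2019-09-25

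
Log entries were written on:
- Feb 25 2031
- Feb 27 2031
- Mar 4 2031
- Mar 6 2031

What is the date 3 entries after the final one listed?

Gaps: 2, 5, 2 days — not constant, but cyclic with period 2.
The events fall on every Tuesday and Thursday.
The following Tuesday is Mar 11 2031.
Next Thursday: Mar 13 2031.
The following Tuesday is Mar 18 2031.

Mar 18 2031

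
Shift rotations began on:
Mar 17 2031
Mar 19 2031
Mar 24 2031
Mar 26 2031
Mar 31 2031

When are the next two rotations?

Gaps: 2, 5, 2, 5 days — not constant, but cyclic with period 2.
The events fall on every Monday and Wednesday.
The following Wednesday is Apr 2 2031.
Next Monday: Apr 7 2031.

Apr 2 2031, Apr 7 2031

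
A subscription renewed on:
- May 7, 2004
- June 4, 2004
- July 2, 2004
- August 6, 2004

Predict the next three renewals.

September 3, 2004; October 1, 2004; November 5, 2004

All dates are Fridays, 28, 28, 35 days apart.
Specifically, the 1st Friday of each month.
1st Friday of September 2004: September 3, 2004.
October 2004 — 1st Friday is October 1, 2004.
1st Friday of November 2004: November 5, 2004.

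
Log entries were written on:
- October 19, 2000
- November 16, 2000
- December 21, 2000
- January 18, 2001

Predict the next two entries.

February 15, 2001; March 15, 2001

All dates are Thursdays, 28, 35, 28 days apart.
Specifically, the 3rd Thursday of each month.
3rd Thursday of February 2001: February 15, 2001.
March 2001 — 3rd Thursday is March 15, 2001.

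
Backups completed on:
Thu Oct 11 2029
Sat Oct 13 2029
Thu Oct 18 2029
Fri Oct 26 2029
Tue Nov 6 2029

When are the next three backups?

Tue Nov 20 2029, Fri Dec 7 2029, Thu Dec 27 2029

The spacing grows by 3 each time: 2, 5, 8, 11 days.
Next gap: 14 days. Tue Nov 6 2029 + 14 days = Tue Nov 20 2029.
Next gap: 17 days. Tue Nov 20 2029 + 17 days = Fri Dec 7 2029.
Next gap: 20 days. Fri Dec 7 2029 + 20 days = Thu Dec 27 2029.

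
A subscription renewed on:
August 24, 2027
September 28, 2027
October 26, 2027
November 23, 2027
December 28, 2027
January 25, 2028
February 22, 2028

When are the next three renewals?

These are Tuesdays at 28- or 35-day spacing (35, 28, 28, 35, 28, 28).
The pattern: 4th Tuesday of the month.
4th Tuesday of March 2028: March 28, 2028.
4th Tuesday of April 2028: April 25, 2028.
4th Tuesday of May 2028: May 23, 2028.

March 28, 2028; April 25, 2028; May 23, 2028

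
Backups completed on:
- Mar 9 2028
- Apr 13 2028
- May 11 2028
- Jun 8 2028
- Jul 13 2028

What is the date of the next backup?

These are Thursdays at 28- or 35-day spacing (35, 28, 28, 35).
The pattern: 2nd Thursday of the month.
2nd Thursday of August 2028: Aug 10 2028.

Aug 10 2028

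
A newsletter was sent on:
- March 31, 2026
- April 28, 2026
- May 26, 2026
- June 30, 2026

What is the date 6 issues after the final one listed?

December 29, 2026

Every date is a Tuesday; gaps 28, 28, 35 days.
Each is the last Tuesday of its month (at least one falls on the 29th or later, ruling out '4th Tuesday').
Last Tuesday of July 2026: July 28, 2026.
August 2026 ends with Tuesday August 25, 2026.
Last Tuesday of September 2026: September 29, 2026.
October 2026 ends with Tuesday October 27, 2026.
November 2026 ends with Tuesday November 24, 2026.
December 2026 ends with Tuesday December 29, 2026.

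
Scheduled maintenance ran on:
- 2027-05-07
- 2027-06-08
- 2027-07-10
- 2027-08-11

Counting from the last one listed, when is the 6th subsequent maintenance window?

2028-02-19

The spacing is 32, 32, 32 days — always 32 days.
2027-08-11 + 32 days = 2027-09-12.
2027-09-12 + 32 days = 2027-10-14.
2027-10-14 + 32 days = 2027-11-15.
2027-11-15 + 32 days = 2027-12-17.
2027-12-17 + 32 days = 2028-01-18.
2028-01-18 + 32 days = 2028-02-19.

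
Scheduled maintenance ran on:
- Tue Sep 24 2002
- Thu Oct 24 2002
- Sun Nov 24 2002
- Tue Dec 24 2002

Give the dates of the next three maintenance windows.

The day-of-month is always 24 (30, 31, 30 days between events).
So this recurs on the 24th of each month.
Next: January 2003 → Fri Jan 24 2003.
February 2003: Mon Feb 24 2003.
March 2003: Mon Mar 24 2003.

Fri Jan 24 2003, Mon Feb 24 2003, Mon Mar 24 2003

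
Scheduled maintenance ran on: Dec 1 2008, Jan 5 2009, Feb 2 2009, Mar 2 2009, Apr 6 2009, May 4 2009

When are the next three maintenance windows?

Jun 1 2009, Jul 6 2009, Aug 3 2009

All dates are Mondays, 35, 28, 28, 35, 28 days apart.
Specifically, the 1st Monday of each month.
June 2009 — 1st Monday is Jun 1 2009.
July 2009 — 1st Monday is Jul 6 2009.
1st Monday of August 2009: Aug 3 2009.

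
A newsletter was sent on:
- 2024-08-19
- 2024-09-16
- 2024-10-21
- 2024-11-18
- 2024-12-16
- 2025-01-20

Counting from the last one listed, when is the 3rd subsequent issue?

2025-04-21

Gaps: 28, 35, 28, 28, 35 days — a mix of 28 and 35. Every date is a Monday.
Each is the 3rd Monday of its month.
3rd Monday of February 2025: 2025-02-17.
March 2025 — 3rd Monday is 2025-03-17.
April 2025 — 3rd Monday is 2025-04-21.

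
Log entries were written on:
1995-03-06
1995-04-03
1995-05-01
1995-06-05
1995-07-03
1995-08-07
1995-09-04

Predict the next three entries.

All dates are Mondays, 28, 28, 35, 28, 35, 28 days apart.
Specifically, the 1st Monday of each month.
1st Monday of October 1995: 1995-10-02.
November 1995 — 1st Monday is 1995-11-06.
December 1995 — 1st Monday is 1995-12-04.

1995-10-02, 1995-11-06, 1995-12-04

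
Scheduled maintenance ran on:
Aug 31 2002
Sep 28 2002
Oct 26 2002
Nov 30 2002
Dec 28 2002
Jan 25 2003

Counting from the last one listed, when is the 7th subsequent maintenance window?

Aug 30 2003

Every date is a Saturday; gaps 28, 28, 35, 28, 28 days.
Each is the last Saturday of its month (at least one falls on the 29th or later, ruling out '4th Saturday').
Last Saturday of February 2003: Feb 22 2003.
Last Saturday of March 2003: Mar 29 2003.
April 2003 ends with Saturday Apr 26 2003.
Last Saturday of May 2003: May 31 2003.
Last Saturday of June 2003: Jun 28 2003.
Last Saturday of July 2003: Jul 26 2003.
Last Saturday of August 2003: Aug 30 2003.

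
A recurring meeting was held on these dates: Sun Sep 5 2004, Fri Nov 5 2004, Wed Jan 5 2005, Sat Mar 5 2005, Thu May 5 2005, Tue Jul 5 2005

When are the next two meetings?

Mon Sep 5 2005, Sat Nov 5 2005

Each date is the 5th; the gaps (61, 61, 59, 61, 61) track the month lengths.
The rule is the 5th of every 2 months.
September 2005: Mon Sep 5 2005.
November 2005: Sat Nov 5 2005.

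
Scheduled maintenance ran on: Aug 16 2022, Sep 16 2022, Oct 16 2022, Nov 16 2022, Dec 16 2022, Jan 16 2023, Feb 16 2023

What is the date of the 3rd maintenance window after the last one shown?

May 16 2023

Gaps: 31, 30, 31, 30, 31, 31 days — not constant. Every event is on the 16th of the month.
Pattern: the 16th of each month.
Next: March 2023 → Mar 16 2023.
Next: April 2023 → Apr 16 2023.
Next: May 2023 → May 16 2023.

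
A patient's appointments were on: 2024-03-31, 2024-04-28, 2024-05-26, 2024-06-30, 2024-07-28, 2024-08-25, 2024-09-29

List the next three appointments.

2024-10-27, 2024-11-24, 2024-12-29

These are Sundays with 28, 28, 35, 28, 28, 35-day gaps.
Each is the final Sunday of its month — 2024-03-31 is past the 28th, so '4th Sunday' doesn't fit.
October 2024 ends with Sunday 2024-10-27.
Last Sunday of November 2024: 2024-11-24.
December 2024 ends with Sunday 2024-12-29.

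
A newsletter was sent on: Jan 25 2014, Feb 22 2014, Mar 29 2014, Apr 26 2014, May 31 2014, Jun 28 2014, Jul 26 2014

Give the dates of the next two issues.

Aug 30 2014, Sep 27 2014

All Saturdays; the gaps (28, 35, 28, 35, 28, 28) vary with month length.
This is the last Saturday of each month.
August 2014 ends with Saturday Aug 30 2014.
Last Saturday of September 2014: Sep 27 2014.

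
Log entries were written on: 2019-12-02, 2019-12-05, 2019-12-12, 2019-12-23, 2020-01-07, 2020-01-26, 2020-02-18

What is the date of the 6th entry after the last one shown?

2020-09-27

Intervals are 3, 7, 11, 15, 19, 23 days — an arithmetic progression with common difference 4.
Next gap: 27 days. 2020-02-18 + 27 days = 2020-03-16.
Next gap: 31 days. 2020-03-16 + 31 days = 2020-04-16.
Next gap: 35 days. 2020-04-16 + 35 days = 2020-05-21.
Next gap: 39 days. 2020-05-21 + 39 days = 2020-06-29.
Next gap: 43 days. 2020-06-29 + 43 days = 2020-08-11.
Next gap: 47 days. 2020-08-11 + 47 days = 2020-09-27.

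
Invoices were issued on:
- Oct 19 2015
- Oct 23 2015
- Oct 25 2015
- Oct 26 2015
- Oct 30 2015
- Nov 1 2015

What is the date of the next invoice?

Nov 2 2015

The gap pattern 4, 2, 1, 4, 2 repeats every 3 events.
These are the Mondays, Fridays and Sundays of each week.
The following Monday is Nov 2 2015.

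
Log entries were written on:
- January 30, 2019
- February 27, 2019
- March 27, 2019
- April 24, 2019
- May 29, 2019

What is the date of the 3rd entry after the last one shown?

These are Wednesdays with 28, 28, 28, 35-day gaps.
Each is the final Wednesday of its month — January 30, 2019 is past the 28th, so '4th Wednesday' doesn't fit.
June 2019 ends with Wednesday June 26, 2019.
Last Wednesday of July 2019: July 31, 2019.
Last Wednesday of August 2019: August 28, 2019.

August 28, 2019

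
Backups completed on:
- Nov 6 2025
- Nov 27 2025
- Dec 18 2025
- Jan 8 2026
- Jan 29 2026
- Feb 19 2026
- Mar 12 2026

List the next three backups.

Apr 2 2026, Apr 23 2026, May 14 2026

Gaps between consecutive events: 21, 21, 21, 21, 21, 21 days — a constant 21-day interval.
Mar 12 2026 + 21 days = Apr 2 2026.
Apr 2 2026 + 21 days = Apr 23 2026.
Apr 23 2026 + 21 days = May 14 2026.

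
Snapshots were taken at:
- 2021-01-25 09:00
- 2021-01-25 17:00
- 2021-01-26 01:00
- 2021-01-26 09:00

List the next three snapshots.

Spacing: 8, 8, 8 h — constant 8 h.
2021-01-26 09:00 + 8 h = 2021-01-26 17:00.
2021-01-26 17:00 + 8 h = 2021-01-27 01:00.
2021-01-27 01:00 + 8 h = 2021-01-27 09:00.

2021-01-26 17:00, 2021-01-27 01:00, 2021-01-27 09:00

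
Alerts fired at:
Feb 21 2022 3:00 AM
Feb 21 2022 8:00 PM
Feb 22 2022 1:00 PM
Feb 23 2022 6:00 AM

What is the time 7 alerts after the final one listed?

Spacing: 17, 17, 17 h — constant 17 h.
Feb 23 2022 6:00 AM + 17 h = Feb 23 2022 11:00 PM.
Feb 23 2022 11:00 PM + 17 h = Feb 24 2022 4:00 PM.
Feb 24 2022 4:00 PM + 17 h = Feb 25 2022 9:00 AM.
Feb 25 2022 9:00 AM + 17 h = Feb 26 2022 2:00 AM.
Feb 26 2022 2:00 AM + 17 h = Feb 26 2022 7:00 PM.
Feb 26 2022 7:00 PM + 17 h = Feb 27 2022 12:00 PM.
Feb 27 2022 12:00 PM + 17 h = Feb 28 2022 5:00 AM.

Feb 28 2022 5:00 AM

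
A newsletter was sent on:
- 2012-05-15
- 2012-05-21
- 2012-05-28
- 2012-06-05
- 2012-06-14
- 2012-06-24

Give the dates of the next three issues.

Gaps: 6, 7, 8, 9, 10 days — each gap is 1 larger than the previous one.
Next gap: 11 days. 2012-06-24 + 11 days = 2012-07-05.
Next gap: 12 days. 2012-07-05 + 12 days = 2012-07-17.
Next gap: 13 days. 2012-07-17 + 13 days = 2012-07-30.

2012-07-05, 2012-07-17, 2012-07-30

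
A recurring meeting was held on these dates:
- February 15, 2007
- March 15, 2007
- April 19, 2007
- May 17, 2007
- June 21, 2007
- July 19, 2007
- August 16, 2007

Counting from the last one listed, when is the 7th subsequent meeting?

March 20, 2008

All dates are Thursdays, 28, 35, 28, 35, 28, 28 days apart.
Specifically, the 3rd Thursday of each month.
September 2007 — 3rd Thursday is September 20, 2007.
3rd Thursday of October 2007: October 18, 2007.
3rd Thursday of November 2007: November 15, 2007.
3rd Thursday of December 2007: December 20, 2007.
3rd Thursday of January 2008: January 17, 2008.
February 2008 — 3rd Thursday is February 21, 2008.
March 2008 — 3rd Thursday is March 20, 2008.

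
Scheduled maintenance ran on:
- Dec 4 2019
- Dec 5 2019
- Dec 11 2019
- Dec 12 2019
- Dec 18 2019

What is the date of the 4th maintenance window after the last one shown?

The gap pattern 1, 6, 1, 6 repeats every 2 events.
These are the Wednesdays and Thursdays of each week.
Next Thursday: Dec 19 2019.
Next Wednesday: Dec 25 2019.
Next Thursday: Dec 26 2019.
Next Wednesday: Jan 1 2020.

Jan 1 2020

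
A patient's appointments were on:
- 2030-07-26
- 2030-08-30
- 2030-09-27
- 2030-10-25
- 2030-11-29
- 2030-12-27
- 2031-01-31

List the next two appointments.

All Fridays; the gaps (35, 28, 28, 35, 28, 35) vary with month length.
This is the last Friday of each month.
February 2031 ends with Friday 2031-02-28.
Last Friday of March 2031: 2031-03-28.

2031-02-28, 2031-03-28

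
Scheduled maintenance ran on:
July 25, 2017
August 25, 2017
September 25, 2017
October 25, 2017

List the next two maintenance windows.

November 25, 2017; December 25, 2017

Gaps: 31, 31, 30 days — not constant. Every event is on the 25th of the month.
Pattern: the 25th of each month.
Next: November 2017 → November 25, 2017.
December 2017: December 25, 2017.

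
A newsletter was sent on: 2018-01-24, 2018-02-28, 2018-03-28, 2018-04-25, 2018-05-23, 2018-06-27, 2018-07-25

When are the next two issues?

All dates are Wednesdays, 35, 28, 28, 28, 35, 28 days apart.
Specifically, the 4th Wednesday of each month.
4th Wednesday of August 2018: 2018-08-22.
4th Wednesday of September 2018: 2018-09-26.

2018-08-22, 2018-09-26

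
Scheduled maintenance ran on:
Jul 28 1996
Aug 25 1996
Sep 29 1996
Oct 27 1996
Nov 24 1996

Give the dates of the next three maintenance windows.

Dec 29 1996, Jan 26 1997, Feb 23 1997

These are Sundays with 28, 35, 28, 28-day gaps.
Each is the final Sunday of its month — Sep 29 1996 is past the 28th, so '4th Sunday' doesn't fit.
Last Sunday of December 1996: Dec 29 1996.
Last Sunday of January 1997: Jan 26 1997.
February 1997 ends with Sunday Feb 23 1997.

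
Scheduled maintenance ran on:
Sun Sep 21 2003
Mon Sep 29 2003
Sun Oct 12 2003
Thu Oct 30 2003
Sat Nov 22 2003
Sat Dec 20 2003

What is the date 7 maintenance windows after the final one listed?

Gaps: 8, 13, 18, 23, 28 days — each gap is 5 larger than the previous one.
Next gap: 33 days. Sat Dec 20 2003 + 33 days = Thu Jan 22 2004.
Next gap: 38 days. Thu Jan 22 2004 + 38 days = Sun Feb 29 2004.
Next gap: 43 days. Sun Feb 29 2004 + 43 days = Mon Apr 12 2004.
Next gap: 48 days. Mon Apr 12 2004 + 48 days = Sun May 30 2004.
Next gap: 53 days. Sun May 30 2004 + 53 days = Thu Jul 22 2004.
Next gap: 58 days. Thu Jul 22 2004 + 58 days = Sat Sep 18 2004.
Next gap: 63 days. Sat Sep 18 2004 + 63 days = Sat Nov 20 2004.

Sat Nov 20 2004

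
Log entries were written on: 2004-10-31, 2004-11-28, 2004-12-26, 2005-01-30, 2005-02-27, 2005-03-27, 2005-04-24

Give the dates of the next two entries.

These are Sundays with 28, 28, 35, 28, 28, 28-day gaps.
Each is the final Sunday of its month — 2004-10-31 is past the 28th, so '4th Sunday' doesn't fit.
May 2005 ends with Sunday 2005-05-29.
June 2005 ends with Sunday 2005-06-26.

2005-05-29, 2005-06-26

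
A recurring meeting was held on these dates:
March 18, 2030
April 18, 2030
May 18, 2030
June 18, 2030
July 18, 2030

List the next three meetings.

August 18, 2030; September 18, 2030; October 18, 2030

Gaps: 31, 30, 31, 30 days — not constant. Every event is on the 18th of the month.
Pattern: the 18th of each month.
Next: August 2030 → August 18, 2030.
September 2030: September 18, 2030.
October 2030: October 18, 2030.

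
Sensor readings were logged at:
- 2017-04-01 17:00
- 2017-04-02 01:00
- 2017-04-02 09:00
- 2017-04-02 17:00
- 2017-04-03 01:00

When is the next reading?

The interval is a steady 8 hours (8, 8, 8, 8).
2017-04-03 01:00 + 8 h = 2017-04-03 09:00.

2017-04-03 09:00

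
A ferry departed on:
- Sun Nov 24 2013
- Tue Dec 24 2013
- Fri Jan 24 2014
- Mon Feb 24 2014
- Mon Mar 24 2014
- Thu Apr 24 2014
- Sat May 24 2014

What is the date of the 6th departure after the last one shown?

Gaps: 30, 31, 31, 28, 31, 30 days — not constant. Every event is on the 24th of the month.
Pattern: the 24th of each month.
June 2014: Tue Jun 24 2014.
Next: July 2014 → Thu Jul 24 2014.
Next: August 2014 → Sun Aug 24 2014.
Next: September 2014 → Wed Sep 24 2014.
Next: October 2014 → Fri Oct 24 2014.
November 2014: Mon Nov 24 2014.

Mon Nov 24 2014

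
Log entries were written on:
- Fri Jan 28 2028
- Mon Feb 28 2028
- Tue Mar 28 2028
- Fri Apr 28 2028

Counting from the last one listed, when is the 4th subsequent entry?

Mon Aug 28 2028

The day-of-month is always 28 (31, 29, 31 days between events).
So this recurs on the 28th of each month.
Next: May 2028 → Sun May 28 2028.
Next: June 2028 → Wed Jun 28 2028.
July 2028: Fri Jul 28 2028.
August 2028: Mon Aug 28 2028.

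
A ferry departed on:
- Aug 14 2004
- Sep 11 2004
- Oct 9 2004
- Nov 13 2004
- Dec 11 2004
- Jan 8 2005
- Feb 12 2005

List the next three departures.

These are Saturdays at 28- or 35-day spacing (28, 28, 35, 28, 28, 35).
The pattern: 2nd Saturday of the month.
March 2005 — 2nd Saturday is Mar 12 2005.
2nd Saturday of April 2005: Apr 9 2005.
2nd Saturday of May 2005: May 14 2005.

Mar 12 2005, Apr 9 2005, May 14 2005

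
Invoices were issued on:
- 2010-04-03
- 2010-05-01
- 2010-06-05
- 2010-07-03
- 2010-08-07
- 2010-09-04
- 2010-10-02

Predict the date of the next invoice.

Gaps: 28, 35, 28, 35, 28, 28 days — a mix of 28 and 35. Every date is a Saturday.
Each is the 1st Saturday of its month.
1st Saturday of November 2010: 2010-11-06.

2010-11-06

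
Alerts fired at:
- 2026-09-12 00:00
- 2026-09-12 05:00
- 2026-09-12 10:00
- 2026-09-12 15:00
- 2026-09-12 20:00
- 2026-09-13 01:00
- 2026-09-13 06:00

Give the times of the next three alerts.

2026-09-13 11:00, 2026-09-13 16:00, 2026-09-13 21:00

Spacing: 5, 5, 5, 5, 5, 5 h — constant 5 h.
2026-09-13 06:00 + 5 h = 2026-09-13 11:00.
2026-09-13 11:00 + 5 h = 2026-09-13 16:00.
2026-09-13 16:00 + 5 h = 2026-09-13 21:00.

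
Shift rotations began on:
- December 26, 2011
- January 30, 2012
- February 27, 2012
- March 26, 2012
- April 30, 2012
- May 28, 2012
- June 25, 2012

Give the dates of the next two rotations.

July 30, 2012; August 27, 2012

These are Mondays with 35, 28, 28, 35, 28, 28-day gaps.
Each is the final Monday of its month — January 30, 2012 is past the 28th, so '4th Monday' doesn't fit.
July 2012 ends with Monday July 30, 2012.
August 2012 ends with Monday August 27, 2012.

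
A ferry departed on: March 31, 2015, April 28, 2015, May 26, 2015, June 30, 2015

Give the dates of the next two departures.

July 28, 2015; August 25, 2015

These are Tuesdays with 28, 28, 35-day gaps.
Each is the final Tuesday of its month — March 31, 2015 is past the 28th, so '4th Tuesday' doesn't fit.
Last Tuesday of July 2015: July 28, 2015.
Last Tuesday of August 2015: August 25, 2015.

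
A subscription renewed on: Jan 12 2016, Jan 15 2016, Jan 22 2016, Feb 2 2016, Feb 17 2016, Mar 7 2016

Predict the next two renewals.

Gaps: 3, 7, 11, 15, 19 days — each gap is 4 larger than the previous one.
Next gap: 23 days. Mar 7 2016 + 23 days = Mar 30 2016.
Next gap: 27 days. Mar 30 2016 + 27 days = Apr 26 2016.

Mar 30 2016, Apr 26 2016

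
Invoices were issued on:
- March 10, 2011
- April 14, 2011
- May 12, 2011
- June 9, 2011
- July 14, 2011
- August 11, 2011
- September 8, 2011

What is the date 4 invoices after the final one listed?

All dates are Thursdays, 35, 28, 28, 35, 28, 28 days apart.
Specifically, the 2nd Thursday of each month.
2nd Thursday of October 2011: October 13, 2011.
2nd Thursday of November 2011: November 10, 2011.
2nd Thursday of December 2011: December 8, 2011.
January 2012 — 2nd Thursday is January 12, 2012.

January 12, 2012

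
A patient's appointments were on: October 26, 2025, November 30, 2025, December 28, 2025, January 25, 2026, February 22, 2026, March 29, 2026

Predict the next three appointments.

April 26, 2026; May 31, 2026; June 28, 2026

All Sundays; the gaps (35, 28, 28, 28, 35) vary with month length.
This is the last Sunday of each month.
April 2026 ends with Sunday April 26, 2026.
Last Sunday of May 2026: May 31, 2026.
June 2026 ends with Sunday June 28, 2026.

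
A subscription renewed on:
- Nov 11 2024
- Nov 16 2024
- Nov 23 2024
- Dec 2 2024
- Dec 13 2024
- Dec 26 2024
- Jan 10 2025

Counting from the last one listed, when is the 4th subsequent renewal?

Mar 31 2025

Intervals are 5, 7, 9, 11, 13, 15 days — an arithmetic progression with common difference 2.
Next gap: 17 days. Jan 10 2025 + 17 days = Jan 27 2025.
Next gap: 19 days. Jan 27 2025 + 19 days = Feb 15 2025.
Next gap: 21 days. Feb 15 2025 + 21 days = Mar 8 2025.
Next gap: 23 days. Mar 8 2025 + 23 days = Mar 31 2025.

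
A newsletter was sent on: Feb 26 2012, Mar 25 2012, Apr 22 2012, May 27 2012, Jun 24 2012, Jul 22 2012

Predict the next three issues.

These are Sundays at 28- or 35-day spacing (28, 28, 35, 28, 28).
The pattern: 4th Sunday of the month.
August 2012 — 4th Sunday is Aug 26 2012.
September 2012 — 4th Sunday is Sep 23 2012.
October 2012 — 4th Sunday is Oct 28 2012.

Aug 26 2012, Sep 23 2012, Oct 28 2012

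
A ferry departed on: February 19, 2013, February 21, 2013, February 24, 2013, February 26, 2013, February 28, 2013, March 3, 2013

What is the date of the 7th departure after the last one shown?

March 19, 2013

Gaps: 2, 3, 2, 2, 3 days — not constant, but cyclic with period 3.
The events fall on every Tuesday, Thursday and Sunday.
The following Tuesday is March 5, 2013.
The following Thursday is March 7, 2013.
The following Sunday is March 10, 2013.
The following Tuesday is March 12, 2013.
The following Thursday is March 14, 2013.
Next Sunday: March 17, 2013.
The following Tuesday is March 19, 2013.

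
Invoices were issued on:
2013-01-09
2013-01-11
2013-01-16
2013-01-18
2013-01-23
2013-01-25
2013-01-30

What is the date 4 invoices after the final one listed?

Gaps: 2, 5, 2, 5, 2, 5 days — not constant, but cyclic with period 2.
The events fall on every Wednesday and Friday.
Next Friday: 2013-02-01.
Next Wednesday: 2013-02-06.
Next Friday: 2013-02-08.
Next Wednesday: 2013-02-13.

2013-02-13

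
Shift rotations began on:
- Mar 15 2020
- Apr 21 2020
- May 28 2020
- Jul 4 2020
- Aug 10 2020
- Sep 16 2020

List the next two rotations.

Every event comes 37 days after the last (37, 37, 37, 37, 37).
Sep 16 2020 + 37 days = Oct 23 2020.
Oct 23 2020 + 37 days = Nov 29 2020.

Oct 23 2020, Nov 29 2020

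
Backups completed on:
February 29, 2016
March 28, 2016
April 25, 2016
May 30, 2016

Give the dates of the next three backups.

June 27, 2016; July 25, 2016; August 29, 2016

Every date is a Monday; gaps 28, 28, 35 days.
Each is the last Monday of its month (at least one falls on the 29th or later, ruling out '4th Monday').
June 2016 ends with Monday June 27, 2016.
July 2016 ends with Monday July 25, 2016.
August 2016 ends with Monday August 29, 2016.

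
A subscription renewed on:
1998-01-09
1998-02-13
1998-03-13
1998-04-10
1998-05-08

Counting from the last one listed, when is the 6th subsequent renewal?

1998-11-13

These are Fridays at 28- or 35-day spacing (35, 28, 28, 28).
The pattern: 2nd Friday of the month.
June 1998 — 2nd Friday is 1998-06-12.
2nd Friday of July 1998: 1998-07-10.
2nd Friday of August 1998: 1998-08-14.
2nd Friday of September 1998: 1998-09-11.
2nd Friday of October 1998: 1998-10-09.
2nd Friday of November 1998: 1998-11-13.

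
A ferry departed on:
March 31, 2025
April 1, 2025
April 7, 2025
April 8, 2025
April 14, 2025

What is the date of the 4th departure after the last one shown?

Every event lands on a Monday or Tuesday (gaps cycle 1, 6, 1, 6).
So the schedule is: every Monday and Tuesday.
Next Tuesday: April 15, 2025.
The following Monday is April 21, 2025.
The following Tuesday is April 22, 2025.
Next Monday: April 28, 2025.

April 28, 2025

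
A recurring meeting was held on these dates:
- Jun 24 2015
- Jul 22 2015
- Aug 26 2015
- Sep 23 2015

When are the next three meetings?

Gaps: 28, 35, 28 days — a mix of 28 and 35. Every date is a Wednesday.
Each is the 4th Wednesday of its month.
4th Wednesday of October 2015: Oct 28 2015.
November 2015 — 4th Wednesday is Nov 25 2015.
4th Wednesday of December 2015: Dec 23 2015.

Oct 28 2015, Nov 25 2015, Dec 23 2015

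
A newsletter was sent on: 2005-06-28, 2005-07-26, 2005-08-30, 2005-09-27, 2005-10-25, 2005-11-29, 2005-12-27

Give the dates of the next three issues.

2006-01-31, 2006-02-28, 2006-03-28

Every date is a Tuesday; gaps 28, 35, 28, 28, 35, 28 days.
Each is the last Tuesday of its month (at least one falls on the 29th or later, ruling out '4th Tuesday').
Last Tuesday of January 2006: 2006-01-31.
Last Tuesday of February 2006: 2006-02-28.
March 2006 ends with Tuesday 2006-03-28.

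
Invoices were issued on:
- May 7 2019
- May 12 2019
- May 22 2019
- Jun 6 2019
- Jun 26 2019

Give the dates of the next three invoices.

Jul 21 2019, Aug 20 2019, Sep 24 2019

The spacing grows by 5 each time: 5, 10, 15, 20 days.
Next gap: 25 days. Jun 26 2019 + 25 days = Jul 21 2019.
Next gap: 30 days. Jul 21 2019 + 30 days = Aug 20 2019.
Next gap: 35 days. Aug 20 2019 + 35 days = Sep 24 2019.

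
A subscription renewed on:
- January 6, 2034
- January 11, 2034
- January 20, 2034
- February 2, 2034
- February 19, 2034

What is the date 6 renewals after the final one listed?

August 24, 2034

Intervals are 5, 9, 13, 17 days — an arithmetic progression with common difference 4.
Next gap: 21 days. February 19, 2034 + 21 days = March 12, 2034.
Next gap: 25 days. March 12, 2034 + 25 days = April 6, 2034.
Next gap: 29 days. April 6, 2034 + 29 days = May 5, 2034.
Next gap: 33 days. May 5, 2034 + 33 days = June 7, 2034.
Next gap: 37 days. June 7, 2034 + 37 days = July 14, 2034.
Next gap: 41 days. July 14, 2034 + 41 days = August 24, 2034.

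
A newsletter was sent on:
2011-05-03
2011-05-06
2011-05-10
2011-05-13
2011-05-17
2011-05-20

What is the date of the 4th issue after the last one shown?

Every event lands on a Tuesday or Friday (gaps cycle 3, 4, 3, 4, 3).
So the schedule is: every Tuesday and Friday.
The following Tuesday is 2011-05-24.
The following Friday is 2011-05-27.
Next Tuesday: 2011-05-31.
Next Friday: 2011-06-03.

2011-06-03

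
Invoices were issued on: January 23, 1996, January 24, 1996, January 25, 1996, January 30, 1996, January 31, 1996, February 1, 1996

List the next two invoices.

Every event lands on a Tuesday or Wednesday or Thursday (gaps cycle 1, 1, 5, 1, 1).
So the schedule is: every Tuesday, Wednesday and Thursday.
The following Tuesday is February 6, 1996.
The following Wednesday is February 7, 1996.

February 6, 1996; February 7, 1996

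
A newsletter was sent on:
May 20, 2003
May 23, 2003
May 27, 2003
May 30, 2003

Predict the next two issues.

June 3, 2003; June 6, 2003

Gaps: 3, 4, 3 days — not constant, but cyclic with period 2.
The events fall on every Tuesday and Friday.
Next Tuesday: June 3, 2003.
The following Friday is June 6, 2003.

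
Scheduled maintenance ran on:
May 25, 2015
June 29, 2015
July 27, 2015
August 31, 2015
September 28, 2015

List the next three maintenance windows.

October 26, 2015; November 30, 2015; December 28, 2015

All Mondays; the gaps (35, 28, 35, 28) vary with month length.
This is the last Monday of each month.
Last Monday of October 2015: October 26, 2015.
Last Monday of November 2015: November 30, 2015.
December 2015 ends with Monday December 28, 2015.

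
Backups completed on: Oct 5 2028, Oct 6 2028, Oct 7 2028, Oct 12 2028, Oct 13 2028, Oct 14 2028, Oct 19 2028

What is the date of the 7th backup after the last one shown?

Nov 3 2028

Gaps: 1, 1, 5, 1, 1, 5 days — not constant, but cyclic with period 3.
The events fall on every Thursday, Friday and Saturday.
The following Friday is Oct 20 2028.
Next Saturday: Oct 21 2028.
Next Thursday: Oct 26 2028.
The following Friday is Oct 27 2028.
Next Saturday: Oct 28 2028.
The following Thursday is Nov 2 2028.
The following Friday is Nov 3 2028.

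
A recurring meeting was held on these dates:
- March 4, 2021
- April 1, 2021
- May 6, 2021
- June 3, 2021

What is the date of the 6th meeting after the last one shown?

December 2, 2021

All dates are Thursdays, 28, 35, 28 days apart.
Specifically, the 1st Thursday of each month.
July 2021 — 1st Thursday is July 1, 2021.
1st Thursday of August 2021: August 5, 2021.
1st Thursday of September 2021: September 2, 2021.
1st Thursday of October 2021: October 7, 2021.
November 2021 — 1st Thursday is November 4, 2021.
December 2021 — 1st Thursday is December 2, 2021.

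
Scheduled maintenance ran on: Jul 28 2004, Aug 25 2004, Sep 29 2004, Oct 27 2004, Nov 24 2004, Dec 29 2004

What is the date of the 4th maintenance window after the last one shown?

Apr 27 2005

All Wednesdays; the gaps (28, 35, 28, 28, 35) vary with month length.
This is the last Wednesday of each month.
January 2005 ends with Wednesday Jan 26 2005.
February 2005 ends with Wednesday Feb 23 2005.
Last Wednesday of March 2005: Mar 30 2005.
April 2005 ends with Wednesday Apr 27 2005.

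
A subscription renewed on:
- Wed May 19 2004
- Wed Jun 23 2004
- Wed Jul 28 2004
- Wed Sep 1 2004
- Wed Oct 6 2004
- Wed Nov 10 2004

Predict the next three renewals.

Wed Dec 15 2004, Wed Jan 19 2005, Wed Feb 23 2005

Every event comes 35 days after the last (35, 35, 35, 35, 35).
Wed Nov 10 2004 + 35 days = Wed Dec 15 2004.
Wed Dec 15 2004 + 35 days = Wed Jan 19 2005.
Wed Jan 19 2005 + 35 days = Wed Feb 23 2005.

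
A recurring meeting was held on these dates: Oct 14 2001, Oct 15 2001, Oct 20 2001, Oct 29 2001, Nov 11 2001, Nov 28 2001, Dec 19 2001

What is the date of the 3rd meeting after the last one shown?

Mar 16 2002

The spacing grows by 4 each time: 1, 5, 9, 13, 17, 21 days.
Next gap: 25 days. Dec 19 2001 + 25 days = Jan 13 2002.
Next gap: 29 days. Jan 13 2002 + 29 days = Feb 11 2002.
Next gap: 33 days. Feb 11 2002 + 33 days = Mar 16 2002.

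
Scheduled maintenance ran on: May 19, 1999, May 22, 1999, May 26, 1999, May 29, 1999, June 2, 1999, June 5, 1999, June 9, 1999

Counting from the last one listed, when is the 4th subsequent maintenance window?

June 23, 1999

Gaps: 3, 4, 3, 4, 3, 4 days — not constant, but cyclic with period 2.
The events fall on every Wednesday and Saturday.
The following Saturday is June 12, 1999.
Next Wednesday: June 16, 1999.
The following Saturday is June 19, 1999.
The following Wednesday is June 23, 1999.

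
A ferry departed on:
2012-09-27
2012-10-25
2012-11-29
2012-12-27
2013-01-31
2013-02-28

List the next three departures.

2013-03-28, 2013-04-25, 2013-05-30

Every date is a Thursday; gaps 28, 35, 28, 35, 28 days.
Each is the last Thursday of its month (at least one falls on the 29th or later, ruling out '4th Thursday').
Last Thursday of March 2013: 2013-03-28.
Last Thursday of April 2013: 2013-04-25.
Last Thursday of May 2013: 2013-05-30.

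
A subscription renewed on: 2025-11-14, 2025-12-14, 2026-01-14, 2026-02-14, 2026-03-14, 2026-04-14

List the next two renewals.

2026-05-14, 2026-06-14

Gaps: 30, 31, 31, 28, 31 days — not constant. Every event is on the 14th of the month.
Pattern: the 14th of each month.
May 2026: 2026-05-14.
June 2026: 2026-06-14.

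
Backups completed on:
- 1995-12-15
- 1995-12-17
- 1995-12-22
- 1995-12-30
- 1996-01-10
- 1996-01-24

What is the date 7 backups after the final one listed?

1996-07-24

Gaps: 2, 5, 8, 11, 14 days — each gap is 3 larger than the previous one.
Next gap: 17 days. 1996-01-24 + 17 days = 1996-02-10.
Next gap: 20 days. 1996-02-10 + 20 days = 1996-03-01.
Next gap: 23 days. 1996-03-01 + 23 days = 1996-03-24.
Next gap: 26 days. 1996-03-24 + 26 days = 1996-04-19.
Next gap: 29 days. 1996-04-19 + 29 days = 1996-05-18.
Next gap: 32 days. 1996-05-18 + 32 days = 1996-06-19.
Next gap: 35 days. 1996-06-19 + 35 days = 1996-07-24.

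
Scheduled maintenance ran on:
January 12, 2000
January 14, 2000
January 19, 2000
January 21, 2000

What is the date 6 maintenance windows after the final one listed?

February 11, 2000

The gap pattern 2, 5, 2 repeats every 2 events.
These are the Wednesdays and Fridays of each week.
The following Wednesday is January 26, 2000.
The following Friday is January 28, 2000.
Next Wednesday: February 2, 2000.
The following Friday is February 4, 2000.
Next Wednesday: February 9, 2000.
Next Friday: February 11, 2000.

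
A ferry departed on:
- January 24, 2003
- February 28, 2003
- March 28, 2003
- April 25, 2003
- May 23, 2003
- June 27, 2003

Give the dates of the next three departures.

July 25, 2003; August 22, 2003; September 26, 2003

These are Fridays at 28- or 35-day spacing (35, 28, 28, 28, 35).
The pattern: 4th Friday of the month.
4th Friday of July 2003: July 25, 2003.
August 2003 — 4th Friday is August 22, 2003.
4th Friday of September 2003: September 26, 2003.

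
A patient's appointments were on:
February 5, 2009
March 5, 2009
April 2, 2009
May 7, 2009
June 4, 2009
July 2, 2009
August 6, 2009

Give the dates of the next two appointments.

September 3, 2009; October 1, 2009

Gaps: 28, 28, 35, 28, 28, 35 days — a mix of 28 and 35. Every date is a Thursday.
Each is the 1st Thursday of its month.
1st Thursday of September 2009: September 3, 2009.
1st Thursday of October 2009: October 1, 2009.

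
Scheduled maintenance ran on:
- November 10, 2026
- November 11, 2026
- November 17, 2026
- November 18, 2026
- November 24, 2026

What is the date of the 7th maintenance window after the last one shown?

December 16, 2026

Gaps: 1, 6, 1, 6 days — not constant, but cyclic with period 2.
The events fall on every Tuesday and Wednesday.
Next Wednesday: November 25, 2026.
Next Tuesday: December 1, 2026.
The following Wednesday is December 2, 2026.
Next Tuesday: December 8, 2026.
Next Wednesday: December 9, 2026.
The following Tuesday is December 15, 2026.
The following Wednesday is December 16, 2026.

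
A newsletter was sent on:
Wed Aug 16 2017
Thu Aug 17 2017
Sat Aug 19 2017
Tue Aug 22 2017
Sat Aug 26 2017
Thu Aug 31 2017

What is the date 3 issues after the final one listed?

Gaps: 1, 2, 3, 4, 5 days — each gap is 1 larger than the previous one.
Next gap: 6 days. Thu Aug 31 2017 + 6 days = Wed Sep 6 2017.
Next gap: 7 days. Wed Sep 6 2017 + 7 days = Wed Sep 13 2017.
Next gap: 8 days. Wed Sep 13 2017 + 8 days = Thu Sep 21 2017.

Thu Sep 21 2017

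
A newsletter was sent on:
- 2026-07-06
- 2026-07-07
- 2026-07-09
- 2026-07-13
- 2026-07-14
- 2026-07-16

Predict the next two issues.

2026-07-20, 2026-07-21

Every event lands on a Monday or Tuesday or Thursday (gaps cycle 1, 2, 4, 1, 2).
So the schedule is: every Monday, Tuesday and Thursday.
The following Monday is 2026-07-20.
The following Tuesday is 2026-07-21.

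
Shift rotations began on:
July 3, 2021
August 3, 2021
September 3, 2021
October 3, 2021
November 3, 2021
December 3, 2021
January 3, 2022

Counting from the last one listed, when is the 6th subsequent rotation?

July 3, 2022

Gaps: 31, 31, 30, 31, 30, 31 days — not constant. Every event is on the 3rd of the month.
Pattern: the 3rd of each month.
February 2022: February 3, 2022.
March 2022: March 3, 2022.
April 2022: April 3, 2022.
May 2022: May 3, 2022.
June 2022: June 3, 2022.
Next: July 2022 → July 3, 2022.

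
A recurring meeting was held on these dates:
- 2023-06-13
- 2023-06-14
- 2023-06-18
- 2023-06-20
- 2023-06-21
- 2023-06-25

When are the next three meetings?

Gaps: 1, 4, 2, 1, 4 days — not constant, but cyclic with period 3.
The events fall on every Tuesday, Wednesday and Sunday.
Next Tuesday: 2023-06-27.
Next Wednesday: 2023-06-28.
Next Sunday: 2023-07-02.

2023-06-27, 2023-06-28, 2023-07-02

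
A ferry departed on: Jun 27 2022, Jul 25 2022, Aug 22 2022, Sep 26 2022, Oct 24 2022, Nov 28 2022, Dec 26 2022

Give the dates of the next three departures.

These are Mondays at 28- or 35-day spacing (28, 28, 35, 28, 35, 28).
The pattern: 4th Monday of the month.
4th Monday of January 2023: Jan 23 2023.
4th Monday of February 2023: Feb 27 2023.
March 2023 — 4th Monday is Mar 27 2023.

Jan 23 2023, Feb 27 2023, Mar 27 2023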